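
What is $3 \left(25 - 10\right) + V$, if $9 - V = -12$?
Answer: $66$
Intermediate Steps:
$V = 21$ ($V = 9 - -12 = 9 + 12 = 21$)
$3 \left(25 - 10\right) + V = 3 \left(25 - 10\right) + 21 = 3 \cdot 15 + 21 = 45 + 21 = 66$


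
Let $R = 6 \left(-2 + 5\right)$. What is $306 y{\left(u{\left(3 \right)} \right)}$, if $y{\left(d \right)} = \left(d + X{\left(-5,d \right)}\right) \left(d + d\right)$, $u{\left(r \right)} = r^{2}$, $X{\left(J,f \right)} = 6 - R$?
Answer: $-16524$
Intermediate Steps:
$R = 18$ ($R = 6 \cdot 3 = 18$)
$X{\left(J,f \right)} = -12$ ($X{\left(J,f \right)} = 6 - 18 = -12$)
$y{\left(d \right)} = 2 d \left(-12 + d\right)$ ($y{\left(d \right)} = \left(d - 12\right) \left(d + d\right) = \left(-12 + d\right) 2 d = 2 d \left(-12 + d\right)$)
$306 y{\left(u{\left(3 \right)} \right)} = 306 \cdot 2 \cdot 3^{2} \left(-12 + 3^{2}\right) = 306 \cdot 2 \cdot 9 \left(-12 + 9\right) = 306 \cdot 2 \cdot 9 \left(-3\right) = 306 \left(-54\right) = -16524$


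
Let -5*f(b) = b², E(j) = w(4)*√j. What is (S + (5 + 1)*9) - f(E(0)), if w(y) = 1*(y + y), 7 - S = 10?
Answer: 51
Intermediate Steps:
S = -3 (S = 7 - 1*10 = 7 - 10 = -3)
w(y) = 2*y (w(y) = 1*(2*y) = 2*y)
E(j) = 8*√j (E(j) = (2*4)*√j = 8*√j)
f(b) = -b²/5
(S + (5 + 1)*9) - f(E(0)) = (-3 + (5 + 1)*9) - (-1)*(8*√0)²/5 = (-3 + 6*9) - (-1)*(8*0)²/5 = (-3 + 54) - (-1)*0²/5 = 51 - (-1)*0/5 = 51 - 1*0 = 51 + 0 = 51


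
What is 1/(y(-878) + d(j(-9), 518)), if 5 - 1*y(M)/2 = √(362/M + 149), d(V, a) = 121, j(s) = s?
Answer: 57509/7272759 + 2*√28635970/7272759 ≈ 0.0093790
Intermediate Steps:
y(M) = 10 - 2*√(149 + 362/M) (y(M) = 10 - 2*√(362/M + 149) = 10 - 2*√(149 + 362/M))
1/(y(-878) + d(j(-9), 518)) = 1/((10 - 2*√(149 + 362/(-878))) + 121) = 1/((10 - 2*√(149 + 362*(-1/878))) + 121) = 1/((10 - 2*√(149 - 181/439)) + 121) = 1/((10 - 2*√28635970/439) + 121) = 1/(131 - 2*√28635970/439)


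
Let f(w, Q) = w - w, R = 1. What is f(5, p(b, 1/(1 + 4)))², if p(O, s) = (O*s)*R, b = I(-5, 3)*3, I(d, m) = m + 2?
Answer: 0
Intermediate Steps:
I(d, m) = 2 + m
b = 15 (b = (2 + 3)*3 = 5*3 = 15)
p(O, s) = O*s (p(O, s) = (O*s)*1 = O*s)
f(w, Q) = 0
f(5, p(b, 1/(1 + 4)))² = 0² = 0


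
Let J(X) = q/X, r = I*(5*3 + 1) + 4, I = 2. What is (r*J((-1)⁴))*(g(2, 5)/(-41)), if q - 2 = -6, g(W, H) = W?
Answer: 288/41 ≈ 7.0244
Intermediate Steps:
q = -4 (q = 2 - 6 = -4)
r = 36 (r = 2*(5*3 + 1) + 4 = 2*(15 + 1) + 4 = 2*16 + 4 = 32 + 4 = 36)
J(X) = -4/X
(r*J((-1)⁴))*(g(2, 5)/(-41)) = (36*(-4/((-1)⁴)))*(2/(-41)) = (36*(-4/1))*(2*(-1/41)) = (36*(-4*1))*(-2/41) = (36*(-4))*(-2/41) = -144*(-2/41) = 288/41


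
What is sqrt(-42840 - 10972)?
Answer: 2*I*sqrt(13453) ≈ 231.97*I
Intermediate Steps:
sqrt(-42840 - 10972) = sqrt(-53812) = 2*I*sqrt(13453)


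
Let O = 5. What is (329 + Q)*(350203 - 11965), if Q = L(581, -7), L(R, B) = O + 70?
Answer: 136648152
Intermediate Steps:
L(R, B) = 75 (L(R, B) = 5 + 70 = 75)
Q = 75
(329 + Q)*(350203 - 11965) = (329 + 75)*(350203 - 11965) = 404*338238 = 136648152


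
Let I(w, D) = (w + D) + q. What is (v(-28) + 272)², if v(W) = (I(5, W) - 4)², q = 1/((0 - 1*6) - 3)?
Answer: 6653338624/6561 ≈ 1.0141e+6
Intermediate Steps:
q = -⅑ (q = 1/((0 - 6) - 3) = 1/(-6 - 3) = 1/(-9) = -⅑ ≈ -0.11111)
I(w, D) = -⅑ + D + w (I(w, D) = (w + D) - ⅑ = (D + w) - ⅑ = -⅑ + D + w)
v(W) = (8/9 + W)² (v(W) = ((-⅑ + W + 5) - 4)² = ((44/9 + W) - 4)² = (8/9 + W)²)
(v(-28) + 272)² = ((8 + 9*(-28))²/81 + 272)² = ((8 - 252)²/81 + 272)² = ((1/81)*(-244)² + 272)² = ((1/81)*59536 + 272)² = (59536/81 + 272)² = (81568/81)² = 6653338624/6561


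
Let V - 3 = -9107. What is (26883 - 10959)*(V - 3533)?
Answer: -201231588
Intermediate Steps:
V = -9104 (V = 3 - 9107 = -9104)
(26883 - 10959)*(V - 3533) = (26883 - 10959)*(-9104 - 3533) = 15924*(-12637) = -201231588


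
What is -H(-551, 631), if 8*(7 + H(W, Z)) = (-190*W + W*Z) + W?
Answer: 121799/4 ≈ 30450.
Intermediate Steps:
H(W, Z) = -7 - 189*W/8 + W*Z/8 (H(W, Z) = -7 + ((-190*W + W*Z) + W)/8 = -7 + (-189*W + W*Z)/8 = -7 + (-189*W/8 + W*Z/8) = -7 - 189*W/8 + W*Z/8)
-H(-551, 631) = -(-7 - 189/8*(-551) + (1/8)*(-551)*631) = -(-7 + 104139/8 - 347681/8) = -1*(-121799/4) = 121799/4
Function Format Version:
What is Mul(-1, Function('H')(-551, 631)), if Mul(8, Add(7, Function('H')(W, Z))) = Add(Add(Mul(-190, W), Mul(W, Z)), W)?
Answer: Rational(121799, 4) ≈ 30450.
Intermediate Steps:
Function('H')(W, Z) = Add(-7, Mul(Rational(-189, 8), W), Mul(Rational(1, 8), W, Z)) (Function('H')(W, Z) = Add(-7, Mul(Rational(1, 8), Add(Add(Mul(-190, W), Mul(W, Z)), W))) = Add(-7, Mul(Rational(1, 8), Add(Mul(-189, W), Mul(W, Z)))) = Add(-7, Add(Mul(Rational(-189, 8), W), Mul(Rational(1, 8), W, Z))) = Add(-7, Mul(Rational(-189, 8), W), Mul(Rational(1, 8), W, Z)))
Mul(-1, Function('H')(-551, 631)) = Mul(-1, Add(-7, Mul(Rational(-189, 8), -551), Mul(Rational(1, 8), -551, 631))) = Mul(-1, Add(-7, Rational(104139, 8), Rational(-347681, 8))) = Mul(-1, Rational(-121799, 4)) = Rational(121799, 4)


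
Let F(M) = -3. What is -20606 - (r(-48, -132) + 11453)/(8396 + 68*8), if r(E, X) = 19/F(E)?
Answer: -27634363/1341 ≈ -20607.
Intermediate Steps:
r(E, X) = -19/3 (r(E, X) = 19/(-3) = 19*(-1/3) = -19/3)
-20606 - (r(-48, -132) + 11453)/(8396 + 68*8) = -20606 - (-19/3 + 11453)/(8396 + 68*8) = -20606 - 34340/(3*(8396 + 544)) = -20606 - 34340/(3*8940) = -20606 - 1*1717/1341 = -20606 - 1717/1341 = -27634363/1341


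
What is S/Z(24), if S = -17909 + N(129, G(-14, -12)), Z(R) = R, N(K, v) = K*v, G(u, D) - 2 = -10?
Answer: -18941/24 ≈ -789.21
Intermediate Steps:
G(u, D) = -8 (G(u, D) = 2 - 10 = -8)
S = -18941 (S = -17909 + 129*(-8) = -17909 - 1032 = -18941)
S/Z(24) = -18941/24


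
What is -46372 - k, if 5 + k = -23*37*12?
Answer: -36155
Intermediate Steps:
k = -10217 (k = -5 - 23*37*12 = -5 - 851*12 = -5 - 10212 = -10217)
-46372 - k = -46372 - 1*(-10217) = -46372 + 10217 = -36155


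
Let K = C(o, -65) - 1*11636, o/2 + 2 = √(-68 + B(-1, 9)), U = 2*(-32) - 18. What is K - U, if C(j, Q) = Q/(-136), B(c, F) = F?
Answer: -1571279/136 ≈ -11554.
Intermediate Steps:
U = -82 (U = -64 - 18 = -82)
o = -4 + 2*I*√59 (o = -4 + 2*√(-68 + 9) = -4 + 2*√(-59) = -4 + 2*(I*√59) = -4 + 2*I*√59 ≈ -4.0 + 15.362*I)
C(j, Q) = -Q/136 (C(j, Q) = Q*(-1/136) = -Q/136)
K = -1582431/136 (K = -1/136*(-65) - 1*11636 = 65/136 - 11636 = -1582431/136 ≈ -11636.)
K - U = -1582431/136 - 1*(-82) = -1582431/136 + 82 = -1571279/136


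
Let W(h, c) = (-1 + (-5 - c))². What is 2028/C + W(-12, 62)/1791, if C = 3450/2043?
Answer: 1239405194/1029825 ≈ 1203.5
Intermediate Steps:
W(h, c) = (-6 - c)²
C = 1150/681 (C = 3450*(1/2043) = 1150/681 ≈ 1.6887)
2028/C + W(-12, 62)/1791 = 2028/(1150/681) + (6 + 62)²/1791 = 2028*(681/1150) + 68²*(1/1791) = 690534/575 + 4624*(1/1791) = 690534/575 + 4624/1791 = 1239405194/1029825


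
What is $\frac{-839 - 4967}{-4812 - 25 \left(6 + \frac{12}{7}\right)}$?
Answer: $\frac{20321}{17517} \approx 1.1601$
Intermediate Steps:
$\frac{-839 - 4967}{-4812 - 25 \left(6 + \frac{12}{7}\right)} = - \frac{5806}{-4812 - 25 \left(6 + 12 \cdot \frac{1}{7}\right)} = - \frac{5806}{-4812 - 25 \left(6 + \frac{12}{7}\right)} = - \frac{5806}{-4812 - \frac{1350}{7}} = - \frac{5806}{- \frac{35034}{7}} = \left(-5806\right) \left(- \frac{7}{35034}\right) = \frac{20321}{17517}$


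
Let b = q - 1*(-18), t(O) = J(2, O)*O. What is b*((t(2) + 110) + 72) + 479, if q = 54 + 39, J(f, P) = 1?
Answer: 20903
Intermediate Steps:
q = 93
t(O) = O (t(O) = 1*O = O)
b = 111 (b = 93 - 1*(-18) = 93 + 18 = 111)
b*((t(2) + 110) + 72) + 479 = 111*((2 + 110) + 72) + 479 = 111*(112 + 72) + 479 = 111*184 + 479 = 20424 + 479 = 20903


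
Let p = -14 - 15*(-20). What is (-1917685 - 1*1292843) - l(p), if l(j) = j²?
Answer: -3292324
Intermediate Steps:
p = 286 (p = -14 + 300 = 286)
(-1917685 - 1*1292843) - l(p) = (-1917685 - 1*1292843) - 1*286² = (-1917685 - 1292843) - 1*81796 = -3210528 - 81796 = -3292324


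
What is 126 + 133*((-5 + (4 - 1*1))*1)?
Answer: -140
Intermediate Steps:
126 + 133*((-5 + (4 - 1*1))*1) = 126 + 133*((-5 + (4 - 1))*1) = 126 + 133*((-5 + 3)*1) = 126 + 133*(-2*1) = 126 + 133*(-2) = 126 - 266 = -140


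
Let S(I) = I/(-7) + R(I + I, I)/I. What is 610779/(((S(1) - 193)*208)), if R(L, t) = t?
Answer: -328881/21520 ≈ -15.283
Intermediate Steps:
S(I) = 1 - I/7 (S(I) = I/(-7) + I/I = I*(-1/7) + 1 = -I/7 + 1 = 1 - I/7)
610779/(((S(1) - 193)*208)) = 610779/((((1 - 1/7*1) - 193)*208)) = 610779/((((1 - 1/7) - 193)*208)) = 610779/(((6/7 - 193)*208)) = 610779/((-1345/7*208)) = 610779/(-279760/7) = 610779*(-7/279760) = -328881/21520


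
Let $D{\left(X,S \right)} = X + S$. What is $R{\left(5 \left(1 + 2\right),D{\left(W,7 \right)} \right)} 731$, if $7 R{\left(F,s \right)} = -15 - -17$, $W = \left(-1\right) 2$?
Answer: $\frac{1462}{7} \approx 208.86$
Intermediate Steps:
$W = -2$
$D{\left(X,S \right)} = S + X$
$R{\left(F,s \right)} = \frac{2}{7}$ ($R{\left(F,s \right)} = \frac{-15 - -17}{7} = \frac{-15 + 17}{7} = \frac{1}{7} \cdot 2 = \frac{2}{7}$)
$R{\left(5 \left(1 + 2\right),D{\left(W,7 \right)} \right)} 731 = \frac{2}{7} \cdot 731 = \frac{1462}{7}$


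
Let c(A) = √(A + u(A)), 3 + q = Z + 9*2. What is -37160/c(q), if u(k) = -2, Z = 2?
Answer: -7432*√15/3 ≈ -9594.7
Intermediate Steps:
q = 17 (q = -3 + (2 + 9*2) = -3 + (2 + 18) = -3 + 20 = 17)
c(A) = √(-2 + A) (c(A) = √(A - 2) = √(-2 + A))
-37160/c(q) = -37160/√(-2 + 17) = -37160*√15/15 = -7432*√15/3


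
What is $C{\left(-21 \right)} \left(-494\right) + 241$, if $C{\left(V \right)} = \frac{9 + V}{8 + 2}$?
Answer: $\frac{4169}{5} \approx 833.8$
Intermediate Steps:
$C{\left(V \right)} = \frac{9}{10} + \frac{V}{10}$ ($C{\left(V \right)} = \frac{9 + V}{10} = \left(9 + V\right) \frac{1}{10} = \frac{9}{10} + \frac{V}{10}$)
$C{\left(-21 \right)} \left(-494\right) + 241 = \left(\frac{9}{10} + \frac{1}{10} \left(-21\right)\right) \left(-494\right) + 241 = \left(\frac{9}{10} - \frac{21}{10}\right) \left(-494\right) + 241 = \left(- \frac{6}{5}\right) \left(-494\right) + 241 = \frac{2964}{5} + 241 = \frac{4169}{5}$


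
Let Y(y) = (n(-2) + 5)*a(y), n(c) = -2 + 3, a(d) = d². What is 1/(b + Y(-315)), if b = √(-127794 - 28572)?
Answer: 4725/2813029991 - I*√17374/118147259622 ≈ 1.6797e-6 - 1.1156e-9*I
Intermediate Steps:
b = 3*I*√17374 (b = √(-156366) = 3*I*√17374 ≈ 395.43*I)
n(c) = 1
Y(y) = 6*y² (Y(y) = (1 + 5)*y² = 6*y²)
1/(b + Y(-315)) = 1/(3*I*√17374 + 6*(-315)²) = 1/(3*I*√17374 + 6*99225) = 1/(3*I*√17374 + 595350) = 1/(595350 + 3*I*√17374)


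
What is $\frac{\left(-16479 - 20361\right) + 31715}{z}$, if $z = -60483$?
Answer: $\frac{5125}{60483} \approx 0.084735$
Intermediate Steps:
$\frac{\left(-16479 - 20361\right) + 31715}{z} = \frac{\left(-16479 - 20361\right) + 31715}{-60483} = \left(-36840 + 31715\right) \left(- \frac{1}{60483}\right) = \left(-5125\right) \left(- \frac{1}{60483}\right) = \frac{5125}{60483}$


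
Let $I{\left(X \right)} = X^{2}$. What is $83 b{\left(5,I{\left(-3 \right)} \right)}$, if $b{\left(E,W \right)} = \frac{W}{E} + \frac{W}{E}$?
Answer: $\frac{1494}{5} \approx 298.8$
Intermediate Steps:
$b{\left(E,W \right)} = \frac{2 W}{E}$
$83 b{\left(5,I{\left(-3 \right)} \right)} = 83 \frac{2 \left(-3\right)^{2}}{5} = 83 \cdot 2 \cdot 9 \cdot \frac{1}{5} = 83 \cdot \frac{18}{5} = \frac{1494}{5}$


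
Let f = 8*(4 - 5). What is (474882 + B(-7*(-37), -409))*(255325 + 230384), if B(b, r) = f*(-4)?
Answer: 230670004026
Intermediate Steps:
f = -8 (f = 8*(-1) = -8)
B(b, r) = 32 (B(b, r) = -8*(-4) = 32)
(474882 + B(-7*(-37), -409))*(255325 + 230384) = (474882 + 32)*(255325 + 230384) = 474914*485709 = 230670004026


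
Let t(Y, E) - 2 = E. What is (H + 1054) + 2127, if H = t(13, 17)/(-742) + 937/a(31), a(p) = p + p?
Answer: 36758200/11501 ≈ 3196.1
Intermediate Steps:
t(Y, E) = 2 + E
a(p) = 2*p
H = 173519/11501 (H = (2 + 17)/(-742) + 937/((2*31)) = 19*(-1/742) + 937/62 = -19/742 + 937*(1/62) = -19/742 + 937/62 = 173519/11501 ≈ 15.087)
(H + 1054) + 2127 = (173519/11501 + 1054) + 2127 = 12295573/11501 + 2127 = 36758200/11501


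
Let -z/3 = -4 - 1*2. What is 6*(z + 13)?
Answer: 186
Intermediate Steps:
z = 18 (z = -3*(-4 - 1*2) = -3*(-4 - 2) = -3*(-6) = 18)
6*(z + 13) = 6*(18 + 13) = 6*31 = 186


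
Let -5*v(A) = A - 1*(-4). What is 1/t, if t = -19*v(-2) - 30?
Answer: -5/112 ≈ -0.044643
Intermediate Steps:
v(A) = -⅘ - A/5 (v(A) = -(A - 1*(-4))/5 = -(A + 4)/5 = -(4 + A)/5 = -⅘ - A/5)
t = -112/5 (t = -19*(-⅘ - ⅕*(-2)) - 30 = -19*(-⅘ + ⅖) - 30 = -19*(-⅖) - 30 = 38/5 - 30 = -112/5 ≈ -22.400)
1/t = 1/(-112/5) = -5/112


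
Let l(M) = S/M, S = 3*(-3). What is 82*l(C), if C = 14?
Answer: -369/7 ≈ -52.714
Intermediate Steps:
S = -9
l(M) = -9/M
82*l(C) = 82*(-9/14) = -369/7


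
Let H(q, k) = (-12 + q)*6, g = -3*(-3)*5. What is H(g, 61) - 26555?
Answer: -26357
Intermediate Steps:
g = 45 (g = 9*5 = 45)
H(q, k) = -72 + 6*q
H(g, 61) - 26555 = (-72 + 6*45) - 26555 = (-72 + 270) - 26555 = 198 - 26555 = -26357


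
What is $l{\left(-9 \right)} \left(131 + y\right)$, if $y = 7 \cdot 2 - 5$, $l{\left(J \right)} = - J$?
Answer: $1260$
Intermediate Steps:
$y = 9$ ($y = 14 - 5 = 9$)
$l{\left(-9 \right)} \left(131 + y\right) = \left(-1\right) \left(-9\right) \left(131 + 9\right) = 9 \cdot 140 = 1260$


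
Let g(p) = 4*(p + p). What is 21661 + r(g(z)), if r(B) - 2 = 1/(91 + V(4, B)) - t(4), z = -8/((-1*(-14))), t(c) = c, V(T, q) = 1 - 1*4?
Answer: 1905993/88 ≈ 21659.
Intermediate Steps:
V(T, q) = -3 (V(T, q) = 1 - 4 = -3)
z = -4/7 (z = -8/14 = -8*1/14 = -4/7 ≈ -0.57143)
g(p) = 8*p (g(p) = 4*(2*p) = 8*p)
r(B) = -175/88 (r(B) = 2 + (1/(91 - 3) - 1*4) = 2 + (1/88 - 4) = 2 - 351/88 = -175/88)
21661 + r(g(z)) = 21661 - 175/88 = 1905993/88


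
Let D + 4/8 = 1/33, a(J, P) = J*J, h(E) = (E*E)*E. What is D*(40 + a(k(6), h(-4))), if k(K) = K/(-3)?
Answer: -62/3 ≈ -20.667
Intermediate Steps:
k(K) = -K/3 (k(K) = K*(-⅓) = -K/3)
h(E) = E³ (h(E) = E²*E = E³)
a(J, P) = J²
D = -31/66 (D = -½ + 1/33 = -31/66 ≈ -0.46970)
D*(40 + a(k(6), h(-4))) = -31*(40 + (-⅓*6)²)/66 = -31*(40 + (-2)²)/66 = -31*(40 + 4)/66 = -31/66*44 = -62/3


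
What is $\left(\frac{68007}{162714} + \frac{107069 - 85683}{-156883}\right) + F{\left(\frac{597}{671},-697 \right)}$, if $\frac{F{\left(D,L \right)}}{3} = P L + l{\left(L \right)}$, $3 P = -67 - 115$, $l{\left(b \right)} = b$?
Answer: $\frac{1061613277920361}{8509020154} \approx 1.2476 \cdot 10^{5}$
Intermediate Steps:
$P = - \frac{182}{3}$ ($P = \frac{-67 - 115}{3} = \frac{1}{3} \left(-182\right) = - \frac{182}{3} \approx -60.667$)
$F{\left(D,L \right)} = - 179 L$ ($F{\left(D,L \right)} = 3 \left(- \frac{182 L}{3} + L\right) = 3 \left(- \frac{179 L}{3}\right) = - 179 L$)
$\left(\frac{68007}{162714} + \frac{107069 - 85683}{-156883}\right) + F{\left(\frac{597}{671},-697 \right)} = \left(\frac{68007}{162714} + \frac{107069 - 85683}{-156883}\right) - -124763 = \left(68007 \cdot \frac{1}{162714} + \left(107069 - 85683\right) \left(- \frac{1}{156883}\right)\right) + 124763 = \left(\frac{22669}{54238} + 21386 \left(- \frac{1}{156883}\right)\right) + 124763 = \left(\frac{22669}{54238} - \frac{21386}{156883}\right) + 124763 = \frac{2396446859}{8509020154} + 124763 = \frac{1061613277920361}{8509020154}$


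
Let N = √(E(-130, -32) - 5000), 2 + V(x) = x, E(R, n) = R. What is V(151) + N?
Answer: 149 + 3*I*√570 ≈ 149.0 + 71.624*I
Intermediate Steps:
V(x) = -2 + x
N = 3*I*√570 (N = √(-130 - 5000) = √(-5130) = 3*I*√570 ≈ 71.624*I)
V(151) + N = (-2 + 151) + 3*I*√570 = 149 + 3*I*√570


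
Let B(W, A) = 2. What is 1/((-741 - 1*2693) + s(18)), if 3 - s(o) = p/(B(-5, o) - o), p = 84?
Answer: -4/13703 ≈ -0.00029191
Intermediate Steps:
s(o) = 3 - 84/(2 - o)
1/((-741 - 1*2693) + s(18)) = 1/((-741 - 1*2693) + 3*(26 + 18)/(-2 + 18)) = 1/((-741 - 2693) + 3*44/16) = 1/(-3434 + 3*(1/16)*44) = 1/(-3434 + 33/4) = 1/(-13703/4) = -4/13703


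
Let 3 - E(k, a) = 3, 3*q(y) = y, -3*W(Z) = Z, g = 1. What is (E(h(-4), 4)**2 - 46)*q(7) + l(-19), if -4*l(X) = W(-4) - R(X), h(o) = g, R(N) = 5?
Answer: -1277/12 ≈ -106.42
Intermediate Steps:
W(Z) = -Z/3
h(o) = 1
q(y) = y/3
E(k, a) = 0 (E(k, a) = 3 - 1*3 = 3 - 3 = 0)
l(X) = 11/12 (l(X) = -(-1/3*(-4) - 1*5)/4 = -(4/3 - 5)/4 = -1/4*(-11/3) = 11/12)
(E(h(-4), 4)**2 - 46)*q(7) + l(-19) = (0**2 - 46)*((1/3)*7) + 11/12 = (0 - 46)*(7/3) + 11/12 = -46*7/3 + 11/12 = -322/3 + 11/12 = -1277/12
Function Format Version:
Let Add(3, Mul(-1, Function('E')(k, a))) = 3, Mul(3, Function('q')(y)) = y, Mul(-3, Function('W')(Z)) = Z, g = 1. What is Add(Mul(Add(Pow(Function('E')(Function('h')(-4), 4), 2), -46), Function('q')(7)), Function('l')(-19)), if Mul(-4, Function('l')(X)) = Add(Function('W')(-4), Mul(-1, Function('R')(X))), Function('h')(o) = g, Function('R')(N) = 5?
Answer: Rational(-1277, 12) ≈ -106.42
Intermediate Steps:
Function('W')(Z) = Mul(Rational(-1, 3), Z)
Function('h')(o) = 1
Function('q')(y) = Mul(Rational(1, 3), y)
Function('E')(k, a) = 0 (Function('E')(k, a) = Add(3, Mul(-1, 3)) = Add(3, -3) = 0)
Function('l')(X) = Rational(11, 12) (Function('l')(X) = Mul(Rational(-1, 4), Add(Mul(Rational(-1, 3), -4), Mul(-1, 5))) = Mul(Rational(-1, 4), Add(Rational(4, 3), -5)) = Mul(Rational(-1, 4), Rational(-11, 3)) = Rational(11, 12))
Add(Mul(Add(Pow(Function('E')(Function('h')(-4), 4), 2), -46), Function('q')(7)), Function('l')(-19)) = Add(Mul(Add(Pow(0, 2), -46), Mul(Rational(1, 3), 7)), Rational(11, 12)) = Add(Mul(Add(0, -46), Rational(7, 3)), Rational(11, 12)) = Add(Mul(-46, Rational(7, 3)), Rational(11, 12)) = Add(Rational(-322, 3), Rational(11, 12)) = Rational(-1277, 12)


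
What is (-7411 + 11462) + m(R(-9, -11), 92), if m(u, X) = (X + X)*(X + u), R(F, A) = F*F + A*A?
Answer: 58147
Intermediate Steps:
R(F, A) = A² + F² (R(F, A) = F² + A² = A² + F²)
m(u, X) = 2*X*(X + u) (m(u, X) = (2*X)*(X + u) = 2*X*(X + u))
(-7411 + 11462) + m(R(-9, -11), 92) = (-7411 + 11462) + 2*92*(92 + ((-11)² + (-9)²)) = 4051 + 2*92*(92 + (121 + 81)) = 4051 + 2*92*(92 + 202) = 4051 + 2*92*294 = 4051 + 54096 = 58147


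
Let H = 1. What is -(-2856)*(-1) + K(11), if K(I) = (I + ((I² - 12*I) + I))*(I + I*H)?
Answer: -2614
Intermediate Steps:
K(I) = 2*I*(I² - 10*I) (K(I) = (I + ((I² - 12*I) + I))*(I + I*1) = (I + (I² - 11*I))*(I + I) = (I² - 10*I)*(2*I) = 2*I*(I² - 10*I))
-(-2856)*(-1) + K(11) = -(-2856)*(-1) + 2*11²*(-10 + 11) = -136*21 + 2*121*1 = -2856 + 242 = -2614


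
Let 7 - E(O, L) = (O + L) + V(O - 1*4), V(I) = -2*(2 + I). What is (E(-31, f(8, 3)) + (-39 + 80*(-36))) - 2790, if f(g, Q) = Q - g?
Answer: -5732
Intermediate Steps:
V(I) = -4 - 2*I
E(O, L) = 3 + O - L (E(O, L) = 7 - ((O + L) + (-4 - 2*(O - 1*4))) = 7 - ((L + O) + (-4 - 2*(O - 4))) = 7 - ((L + O) + (-4 - 2*(-4 + O))) = 7 - ((L + O) + (-4 + (8 - 2*O))) = 7 - ((L + O) + (4 - 2*O)) = 7 - (4 + L - O) = 7 + (-4 + O - L) = 3 + O - L)
(E(-31, f(8, 3)) + (-39 + 80*(-36))) - 2790 = ((3 - 31 - (3 - 1*8)) + (-39 + 80*(-36))) - 2790 = ((3 - 31 - (3 - 8)) + (-39 - 2880)) - 2790 = ((3 - 31 - 1*(-5)) - 2919) - 2790 = ((3 - 31 + 5) - 2919) - 2790 = (-23 - 2919) - 2790 = -2942 - 2790 = -5732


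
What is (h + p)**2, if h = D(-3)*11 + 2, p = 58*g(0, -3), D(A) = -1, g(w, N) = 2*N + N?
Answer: 281961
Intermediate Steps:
g(w, N) = 3*N
p = -522 (p = 58*(3*(-3)) = 58*(-9) = -522)
h = -9 (h = -1*11 + 2 = -11 + 2 = -9)
(h + p)**2 = (-9 - 522)**2 = (-531)**2 = 281961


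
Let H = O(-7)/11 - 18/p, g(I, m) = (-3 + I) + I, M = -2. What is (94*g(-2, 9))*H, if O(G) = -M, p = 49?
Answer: 9400/77 ≈ 122.08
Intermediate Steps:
O(G) = 2 (O(G) = -1*(-2) = 2)
g(I, m) = -3 + 2*I
H = -100/539 (H = 2/11 - 18/49 = -100/539 ≈ -0.18553)
(94*g(-2, 9))*H = (94*(-3 + 2*(-2)))*(-100/539) = (94*(-3 - 4))*(-100/539) = (94*(-7))*(-100/539) = -658*(-100/539) = 9400/77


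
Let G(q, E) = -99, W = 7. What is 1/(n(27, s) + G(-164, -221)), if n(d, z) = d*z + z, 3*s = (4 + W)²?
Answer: 3/3091 ≈ 0.00097056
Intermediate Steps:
s = 121/3 (s = (4 + 7)²/3 = (⅓)*11² = (⅓)*121 = 121/3 ≈ 40.333)
n(d, z) = z + d*z
1/(n(27, s) + G(-164, -221)) = 1/(121*(1 + 27)/3 - 99) = 1/((121/3)*28 - 99) = 1/(3388/3 - 99) = 1/(3091/3) = 3/3091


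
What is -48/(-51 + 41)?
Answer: 24/5 ≈ 4.8000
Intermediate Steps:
-48/(-51 + 41) = -48/(-10) = -⅒*(-48) = 24/5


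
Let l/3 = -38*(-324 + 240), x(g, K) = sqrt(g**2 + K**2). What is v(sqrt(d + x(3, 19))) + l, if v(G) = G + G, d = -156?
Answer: 9576 + 2*sqrt(-156 + sqrt(370)) ≈ 9576.0 + 23.389*I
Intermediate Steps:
x(g, K) = sqrt(K**2 + g**2)
l = 9576 (l = 3*(-38*(-324 + 240)) = 3*(-38*(-84)) = 3*3192 = 9576)
v(G) = 2*G
v(sqrt(d + x(3, 19))) + l = 2*sqrt(-156 + sqrt(19**2 + 3**2)) + 9576 = 2*sqrt(-156 + sqrt(361 + 9)) + 9576 = 2*sqrt(-156 + sqrt(370)) + 9576 = 9576 + 2*sqrt(-156 + sqrt(370))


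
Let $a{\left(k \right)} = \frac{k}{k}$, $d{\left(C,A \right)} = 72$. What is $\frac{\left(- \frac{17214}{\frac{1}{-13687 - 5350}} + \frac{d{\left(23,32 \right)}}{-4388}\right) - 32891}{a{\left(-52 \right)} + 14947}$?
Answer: $\frac{359454019601}{16397956} \approx 21921.0$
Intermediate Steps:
$a{\left(k \right)} = 1$
$\frac{\left(- \frac{17214}{\frac{1}{-13687 - 5350}} + \frac{d{\left(23,32 \right)}}{-4388}\right) - 32891}{a{\left(-52 \right)} + 14947} = \frac{\left(- \frac{17214}{\frac{1}{-13687 - 5350}} + \frac{72}{-4388}\right) - 32891}{1 + 14947} = \frac{\left(- \frac{17214}{\frac{1}{-19037}} + 72 \left(- \frac{1}{4388}\right)\right) - 32891}{14948} = \left(\left(- \frac{17214}{- \frac{1}{19037}} - \frac{18}{1097}\right) - 32891\right) \frac{1}{14948} = \left(\left(\left(-17214\right) \left(-19037\right) - \frac{18}{1097}\right) - 32891\right) \frac{1}{14948} = \left(\left(327702918 - \frac{18}{1097}\right) - 32891\right) \frac{1}{14948} = \left(\frac{359490101028}{1097} - 32891\right) \frac{1}{14948} = \frac{359454019601}{1097} \cdot \frac{1}{14948} = \frac{359454019601}{16397956}$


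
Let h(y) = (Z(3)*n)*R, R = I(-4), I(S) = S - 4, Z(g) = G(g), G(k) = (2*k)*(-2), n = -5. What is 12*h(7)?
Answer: -5760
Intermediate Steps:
G(k) = -4*k
Z(g) = -4*g
I(S) = -4 + S
R = -8 (R = -4 - 4 = -8)
h(y) = -480 (h(y) = (-4*3*(-5))*(-8) = -12*(-5)*(-8) = 60*(-8) = -480)
12*h(7) = 12*(-480) = -5760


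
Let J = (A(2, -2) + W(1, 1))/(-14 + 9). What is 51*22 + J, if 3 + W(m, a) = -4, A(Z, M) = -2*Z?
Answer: 5621/5 ≈ 1124.2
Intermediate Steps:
W(m, a) = -7 (W(m, a) = -3 - 4 = -7)
J = 11/5 (J = (-2*2 - 7)/(-14 + 9) = (-4 - 7)/(-5) = -11*(-⅕) = 11/5 ≈ 2.2000)
51*22 + J = 51*22 + 11/5 = 1122 + 11/5 = 5621/5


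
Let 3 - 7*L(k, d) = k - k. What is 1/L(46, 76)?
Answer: 7/3 ≈ 2.3333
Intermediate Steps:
L(k, d) = 3/7 (L(k, d) = 3/7 - (k - k)/7 = 3/7 - ⅐*0 = 3/7 + 0 = 3/7)
1/L(46, 76) = 1/(3/7) = 7/3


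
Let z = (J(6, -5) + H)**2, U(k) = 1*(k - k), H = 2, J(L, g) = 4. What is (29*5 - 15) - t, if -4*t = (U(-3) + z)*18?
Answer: 292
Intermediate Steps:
U(k) = 0 (U(k) = 1*0 = 0)
z = 36 (z = (4 + 2)**2 = 6**2 = 36)
t = -162 (t = -(0 + 36)*18/4 = -9*18 = -1/4*648 = -162)
(29*5 - 15) - t = (29*5 - 15) - 1*(-162) = (145 - 15) + 162 = 130 + 162 = 292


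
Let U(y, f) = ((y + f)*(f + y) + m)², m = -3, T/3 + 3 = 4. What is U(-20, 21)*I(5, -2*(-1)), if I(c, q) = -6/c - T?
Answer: -84/5 ≈ -16.800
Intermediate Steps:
T = 3 (T = -9 + 3*4 = -9 + 12 = 3)
I(c, q) = -3 - 6/c (I(c, q) = -6/c - 1*3 = -6/c - 3 = -3 - 6/c)
U(y, f) = (-3 + (f + y)²)² (U(y, f) = ((y + f)*(f + y) - 3)² = ((f + y)*(f + y) - 3)² = ((f + y)² - 3)² = (-3 + (f + y)²)²)
U(-20, 21)*I(5, -2*(-1)) = (-3 + (21 - 20)²)²*(-3 - 6/5) = (-3 + 1²)²*(-3 - 6*⅕) = (-3 + 1)²*(-3 - 6/5) = (-2)²*(-21/5) = 4*(-21/5) = -84/5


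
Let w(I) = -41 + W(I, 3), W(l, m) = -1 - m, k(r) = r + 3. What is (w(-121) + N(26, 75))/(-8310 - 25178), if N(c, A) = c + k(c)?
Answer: -5/16744 ≈ -0.00029861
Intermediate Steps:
k(r) = 3 + r
N(c, A) = 3 + 2*c (N(c, A) = c + (3 + c) = 3 + 2*c)
w(I) = -45 (w(I) = -41 + (-1 - 1*3) = -41 + (-1 - 3) = -41 - 4 = -45)
(w(-121) + N(26, 75))/(-8310 - 25178) = (-45 + (3 + 2*26))/(-8310 - 25178) = (-45 + (3 + 52))/(-33488) = (-45 + 55)*(-1/33488) = 10*(-1/33488) = -5/16744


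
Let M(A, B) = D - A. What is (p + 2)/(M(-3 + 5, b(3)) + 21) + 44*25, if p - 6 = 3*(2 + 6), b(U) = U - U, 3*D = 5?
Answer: 34148/31 ≈ 1101.5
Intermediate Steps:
D = 5/3 (D = (1/3)*5 = 5/3 ≈ 1.6667)
b(U) = 0
p = 30 (p = 6 + 3*(2 + 6) = 6 + 3*8 = 6 + 24 = 30)
M(A, B) = 5/3 - A
(p + 2)/(M(-3 + 5, b(3)) + 21) + 44*25 = (30 + 2)/((5/3 - (-3 + 5)) + 21) + 44*25 = 32/((5/3 - 1*2) + 21) + 1100 = 32/((5/3 - 2) + 21) + 1100 = 32/(-1/3 + 21) + 1100 = 32/(62/3) + 1100 = 32*(3/62) + 1100 = 48/31 + 1100 = 34148/31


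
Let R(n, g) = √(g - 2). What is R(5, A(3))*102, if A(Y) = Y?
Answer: 102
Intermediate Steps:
R(n, g) = √(-2 + g)
R(5, A(3))*102 = √(-2 + 3)*102 = √1*102 = 1*102 = 102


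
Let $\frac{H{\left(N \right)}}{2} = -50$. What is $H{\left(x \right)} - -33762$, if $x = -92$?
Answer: $33662$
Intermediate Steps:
$H{\left(N \right)} = -100$ ($H{\left(N \right)} = 2 \left(-50\right) = -100$)
$H{\left(x \right)} - -33762 = -100 - -33762 = -100 + 33762 = 33662$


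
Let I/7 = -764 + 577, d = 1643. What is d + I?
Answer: 334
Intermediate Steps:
I = -1309 (I = 7*(-764 + 577) = 7*(-187) = -1309)
d + I = 1643 - 1309 = 334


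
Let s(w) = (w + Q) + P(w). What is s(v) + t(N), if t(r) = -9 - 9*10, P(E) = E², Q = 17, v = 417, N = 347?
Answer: 174224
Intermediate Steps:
s(w) = 17 + w + w² (s(w) = (w + 17) + w² = (17 + w) + w² = 17 + w + w²)
t(r) = -99 (t(r) = -9 - 90 = -99)
s(v) + t(N) = (17 + 417 + 417²) - 99 = (17 + 417 + 173889) - 99 = 174323 - 99 = 174224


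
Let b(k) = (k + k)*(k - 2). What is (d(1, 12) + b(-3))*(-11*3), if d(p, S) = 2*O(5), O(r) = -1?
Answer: -924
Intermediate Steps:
d(p, S) = -2 (d(p, S) = 2*(-1) = -2)
b(k) = 2*k*(-2 + k) (b(k) = (2*k)*(-2 + k) = 2*k*(-2 + k))
(d(1, 12) + b(-3))*(-11*3) = (-2 + 2*(-3)*(-2 - 3))*(-11*3) = (-2 + 2*(-3)*(-5))*(-33) = (-2 + 30)*(-33) = 28*(-33) = -924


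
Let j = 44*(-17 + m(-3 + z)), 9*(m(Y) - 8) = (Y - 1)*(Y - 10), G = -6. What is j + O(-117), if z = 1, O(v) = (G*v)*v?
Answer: -82354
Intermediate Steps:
O(v) = -6*v² (O(v) = (-6*v)*v = -6*v²)
m(Y) = 8 + (-1 + Y)*(-10 + Y)/9 (m(Y) = 8 + ((Y - 1)*(Y - 10))/9 = 8 + ((-1 + Y)*(-10 + Y))/9 = 8 + (-1 + Y)*(-10 + Y)/9)
j = -220 (j = 44*(-17 + (82/9 - 11*(-3 + 1)/9 + (-3 + 1)²/9)) = 44*(-17 + (82/9 - 11/9*(-2) + (⅑)*(-2)²)) = 44*(-17 + (82/9 + 22/9 + (⅑)*4)) = 44*(-17 + (82/9 + 22/9 + 4/9)) = 44*(-17 + 12) = 44*(-5) = -220)
j + O(-117) = -220 - 6*(-117)² = -220 - 6*13689 = -220 - 82134 = -82354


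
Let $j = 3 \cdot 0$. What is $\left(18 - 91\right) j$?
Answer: $0$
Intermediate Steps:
$j = 0$
$\left(18 - 91\right) j = \left(18 - 91\right) 0 = \left(-73\right) 0 = 0$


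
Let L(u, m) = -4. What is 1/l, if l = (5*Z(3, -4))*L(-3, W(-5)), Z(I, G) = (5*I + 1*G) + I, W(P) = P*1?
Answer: -1/280 ≈ -0.0035714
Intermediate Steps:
W(P) = P
Z(I, G) = G + 6*I (Z(I, G) = (5*I + G) + I = (G + 5*I) + I = G + 6*I)
l = -280 (l = (5*(-4 + 6*3))*(-4) = (5*(-4 + 18))*(-4) = (5*14)*(-4) = 70*(-4) = -280)
1/l = 1/(-280) = -1/280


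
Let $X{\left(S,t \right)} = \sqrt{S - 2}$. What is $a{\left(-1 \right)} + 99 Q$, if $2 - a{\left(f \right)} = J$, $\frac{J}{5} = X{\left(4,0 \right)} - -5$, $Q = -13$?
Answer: $-1310 - 5 \sqrt{2} \approx -1317.1$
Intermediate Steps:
$X{\left(S,t \right)} = \sqrt{-2 + S}$
$J = 25 + 5 \sqrt{2}$ ($J = 5 \left(\sqrt{-2 + 4} - -5\right) = 5 \left(\sqrt{2} + 5\right) = 5 \left(5 + \sqrt{2}\right) = 25 + 5 \sqrt{2} \approx 32.071$)
$a{\left(f \right)} = -23 - 5 \sqrt{2}$ ($a{\left(f \right)} = 2 - \left(25 + 5 \sqrt{2}\right) = -23 - 5 \sqrt{2}$)
$a{\left(-1 \right)} + 99 Q = \left(-23 - 5 \sqrt{2}\right) + 99 \left(-13\right) = \left(-23 - 5 \sqrt{2}\right) - 1287 = -1310 - 5 \sqrt{2}$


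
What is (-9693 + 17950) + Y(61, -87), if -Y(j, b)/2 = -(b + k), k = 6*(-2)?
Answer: 8059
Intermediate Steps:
k = -12
Y(j, b) = -24 + 2*b (Y(j, b) = -(-2)*(b - 12) = -(-2)*(-12 + b) = -2*(12 - b) = -24 + 2*b)
(-9693 + 17950) + Y(61, -87) = (-9693 + 17950) + (-24 + 2*(-87)) = 8257 + (-24 - 174) = 8257 - 198 = 8059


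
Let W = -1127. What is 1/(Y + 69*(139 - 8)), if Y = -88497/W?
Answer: 1127/10275450 ≈ 0.00010968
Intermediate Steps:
Y = 88497/1127 (Y = -88497/(-1127) = -88497*(-1/1127) = 88497/1127 ≈ 78.524)
1/(Y + 69*(139 - 8)) = 1/(88497/1127 + 69*(139 - 8)) = 1/(88497/1127 + 69*131) = 1/(88497/1127 + 9039) = 1/(10275450/1127) = 1127/10275450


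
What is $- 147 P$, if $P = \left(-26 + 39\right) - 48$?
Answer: $5145$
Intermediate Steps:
$P = -35$ ($P = 13 - 48 = -35$)
$- 147 P = \left(-147\right) \left(-35\right) = 5145$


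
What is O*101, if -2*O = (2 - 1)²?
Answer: -101/2 ≈ -50.500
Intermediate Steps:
O = -½ (O = -(2 - 1)²/2 = -½*1² = -½*1 = -½ ≈ -0.50000)
O*101 = -½*101 = -101/2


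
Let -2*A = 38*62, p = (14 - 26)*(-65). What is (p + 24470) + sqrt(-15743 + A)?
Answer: 25250 + I*sqrt(16921) ≈ 25250.0 + 130.08*I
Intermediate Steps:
p = 780 (p = -12*(-65) = 780)
A = -1178 (A = -19*62 = -1/2*2356 = -1178)
(p + 24470) + sqrt(-15743 + A) = (780 + 24470) + sqrt(-15743 - 1178) = 25250 + sqrt(-16921) = 25250 + I*sqrt(16921)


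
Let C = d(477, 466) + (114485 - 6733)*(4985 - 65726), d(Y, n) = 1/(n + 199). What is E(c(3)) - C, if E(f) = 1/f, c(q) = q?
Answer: 13057203643502/1995 ≈ 6.5450e+9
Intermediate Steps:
d(Y, n) = 1/(199 + n)
C = -4352401214279/665 (C = 1/(199 + 466) + (114485 - 6733)*(4985 - 65726) = 1/665 + 107752*(-60741) = 1/665 - 6544964232 = -4352401214279/665 ≈ -6.5450e+9)
E(c(3)) - C = 1/3 - 1*(-4352401214279/665) = ⅓ + 4352401214279/665 = 13057203643502/1995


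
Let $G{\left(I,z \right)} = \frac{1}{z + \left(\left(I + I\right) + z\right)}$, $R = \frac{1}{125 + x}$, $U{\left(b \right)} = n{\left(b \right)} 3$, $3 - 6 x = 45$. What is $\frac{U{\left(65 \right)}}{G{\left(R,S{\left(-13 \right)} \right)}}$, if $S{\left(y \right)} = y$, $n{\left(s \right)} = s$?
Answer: $- \frac{298935}{59} \approx -5066.7$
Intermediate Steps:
$x = -7$ ($x = \frac{1}{2} - \frac{15}{2} = -7$)
$U{\left(b \right)} = 3 b$ ($U{\left(b \right)} = b 3 = 3 b$)
$R = \frac{1}{118}$ ($R = \frac{1}{125 - 7} = \frac{1}{118} \approx 0.0084746$)
$G{\left(I,z \right)} = \frac{1}{2 I + 2 z}$ ($G{\left(I,z \right)} = \frac{1}{z + \left(2 I + z\right)} = \frac{1}{z + \left(z + 2 I\right)} = \frac{1}{2 I + 2 z}$)
$\frac{U{\left(65 \right)}}{G{\left(R,S{\left(-13 \right)} \right)}} = \frac{3 \cdot 65}{\frac{1}{2} \frac{1}{\frac{1}{118} - 13}} = \frac{195}{\frac{1}{2} \frac{1}{- \frac{1533}{118}}} = \frac{195}{\frac{1}{2} \left(- \frac{118}{1533}\right)} = \frac{195}{- \frac{59}{1533}} = 195 \left(- \frac{1533}{59}\right) = - \frac{298935}{59}$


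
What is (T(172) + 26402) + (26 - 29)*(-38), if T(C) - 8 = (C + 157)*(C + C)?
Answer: 139700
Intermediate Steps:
T(C) = 8 + 2*C*(157 + C) (T(C) = 8 + (C + 157)*(C + C) = 8 + (157 + C)*(2*C) = 8 + 2*C*(157 + C))
(T(172) + 26402) + (26 - 29)*(-38) = ((8 + 2*172² + 314*172) + 26402) + (26 - 29)*(-38) = ((8 + 2*29584 + 54008) + 26402) - 3*(-38) = ((8 + 59168 + 54008) + 26402) + 114 = (113184 + 26402) + 114 = 139586 + 114 = 139700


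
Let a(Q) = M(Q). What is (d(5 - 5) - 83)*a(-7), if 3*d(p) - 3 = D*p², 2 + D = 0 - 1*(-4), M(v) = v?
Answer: 574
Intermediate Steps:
a(Q) = Q
D = 2 (D = -2 + (0 - 1*(-4)) = -2 + (0 + 4) = -2 + 4 = 2)
d(p) = 1 + 2*p²/3 (d(p) = 1 + (2*p²)/3 = 1 + 2*p²/3)
(d(5 - 5) - 83)*a(-7) = ((1 + 2*(5 - 5)²/3) - 83)*(-7) = ((1 + (⅔)*0²) - 83)*(-7) = ((1 + (⅔)*0) - 83)*(-7) = ((1 + 0) - 83)*(-7) = (1 - 83)*(-7) = -82*(-7) = 574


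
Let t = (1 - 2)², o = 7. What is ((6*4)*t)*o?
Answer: 168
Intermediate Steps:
t = 1 (t = (-1)² = 1)
((6*4)*t)*o = ((6*4)*1)*7 = (24*1)*7 = 24*7 = 168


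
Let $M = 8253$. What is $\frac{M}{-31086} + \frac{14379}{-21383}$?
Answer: $- \frac{69273277}{73856882} \approx -0.93794$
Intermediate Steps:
$\frac{M}{-31086} + \frac{14379}{-21383} = \frac{8253}{-31086} + \frac{14379}{-21383} = 8253 \left(- \frac{1}{31086}\right) + 14379 \left(- \frac{1}{21383}\right) = - \frac{917}{3454} - \frac{14379}{21383} = - \frac{69273277}{73856882}$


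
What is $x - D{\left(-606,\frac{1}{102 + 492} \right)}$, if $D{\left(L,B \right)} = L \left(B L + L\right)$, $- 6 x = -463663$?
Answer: $- \frac{19178087}{66} \approx -2.9058 \cdot 10^{5}$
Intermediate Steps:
$x = \frac{463663}{6}$ ($x = \left(- \frac{1}{6}\right) \left(-463663\right) = \frac{463663}{6} \approx 77277.0$)
$D{\left(L,B \right)} = L \left(L + B L\right)$
$x - D{\left(-606,\frac{1}{102 + 492} \right)} = \frac{463663}{6} - \left(-606\right)^{2} \left(1 + \frac{1}{102 + 492}\right) = \frac{463663}{6} - 367236 \left(1 + \frac{1}{594}\right) = \frac{463663}{6} - 367236 \cdot \frac{595}{594} = \frac{463663}{6} - \frac{12139190}{33} = - \frac{19178087}{66}$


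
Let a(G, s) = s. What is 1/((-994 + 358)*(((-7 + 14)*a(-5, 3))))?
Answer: -1/13356 ≈ -7.4873e-5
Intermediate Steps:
1/((-994 + 358)*(((-7 + 14)*a(-5, 3)))) = 1/((-994 + 358)*(((-7 + 14)*3))) = 1/((-636)*((7*3))) = -1/636/21 = -1/636*1/21 = -1/13356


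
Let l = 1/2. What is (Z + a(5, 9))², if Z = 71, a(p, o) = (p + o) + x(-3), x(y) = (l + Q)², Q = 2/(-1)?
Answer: 121801/16 ≈ 7612.6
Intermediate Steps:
Q = -2 (Q = 2*(-1) = -2)
l = ½ ≈ 0.50000
x(y) = 9/4 (x(y) = (½ - 2)² = (-3/2)² = 9/4)
a(p, o) = 9/4 + o + p (a(p, o) = (p + o) + 9/4 = (o + p) + 9/4 = 9/4 + o + p)
(Z + a(5, 9))² = (71 + (9/4 + 9 + 5))² = (71 + 65/4)² = (349/4)² = 121801/16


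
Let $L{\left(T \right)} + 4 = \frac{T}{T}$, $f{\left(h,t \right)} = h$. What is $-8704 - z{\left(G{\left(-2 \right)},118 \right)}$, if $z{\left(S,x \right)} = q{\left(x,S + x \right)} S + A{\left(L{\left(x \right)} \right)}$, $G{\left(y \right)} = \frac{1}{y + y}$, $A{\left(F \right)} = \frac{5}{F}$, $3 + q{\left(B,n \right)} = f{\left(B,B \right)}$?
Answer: $- \frac{104083}{12} \approx -8673.6$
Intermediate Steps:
$q{\left(B,n \right)} = -3 + B$
$L{\left(T \right)} = -3$ ($L{\left(T \right)} = -4 + \frac{T}{T} = -4 + 1 = -3$)
$G{\left(y \right)} = \frac{1}{2 y}$
$z{\left(S,x \right)} = - \frac{5}{3} + S \left(-3 + x\right)$ ($z{\left(S,x \right)} = \left(-3 + x\right) S + \frac{5}{-3} = S \left(-3 + x\right) + 5 \left(- \frac{1}{3}\right) = S \left(-3 + x\right) - \frac{5}{3} = - \frac{5}{3} + S \left(-3 + x\right)$)
$-8704 - z{\left(G{\left(-2 \right)},118 \right)} = -8704 - \left(- \frac{5}{3} + \frac{1}{2 \left(-2\right)} \left(-3 + 118\right)\right) = -8704 - \left(- \frac{5}{3} + \frac{1}{2} \left(- \frac{1}{2}\right) 115\right) = -8704 - \left(- \frac{5}{3} - \frac{115}{4}\right) = -8704 - - \frac{365}{12} = -8704 + \frac{365}{12} = - \frac{104083}{12}$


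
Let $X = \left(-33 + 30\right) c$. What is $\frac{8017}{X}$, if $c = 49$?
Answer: $- \frac{8017}{147} \approx -54.537$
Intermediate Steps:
$X = -147$ ($X = \left(-33 + 30\right) 49 = \left(-3\right) 49 = -147$)
$\frac{8017}{X} = \frac{8017}{-147} = 8017 \left(- \frac{1}{147}\right) = - \frac{8017}{147}$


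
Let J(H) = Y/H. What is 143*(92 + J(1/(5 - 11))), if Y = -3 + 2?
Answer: 14014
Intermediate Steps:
Y = -1
J(H) = -1/H
143*(92 + J(1/(5 - 11))) = 143*(92 - 1/(1/(5 - 11))) = 143*(92 - 1/(1/(-6))) = 143*(92 - 1/(-1/6)) = 143*(92 - 1*(-6)) = 143*(92 + 6) = 143*98 = 14014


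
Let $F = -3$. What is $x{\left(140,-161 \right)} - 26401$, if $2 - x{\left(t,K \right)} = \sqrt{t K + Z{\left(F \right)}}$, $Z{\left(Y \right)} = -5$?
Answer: $-26399 - 3 i \sqrt{2505} \approx -26399.0 - 150.15 i$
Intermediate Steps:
$x{\left(t,K \right)} = 2 - \sqrt{-5 + K t}$ ($x{\left(t,K \right)} = 2 - \sqrt{t K - 5} = 2 - \sqrt{K t - 5} = 2 - \sqrt{-5 + K t}$)
$x{\left(140,-161 \right)} - 26401 = \left(2 - \sqrt{-5 - 22540}\right) - 26401 = \left(2 - \sqrt{-22545}\right) - 26401 = \left(2 - 3 i \sqrt{2505}\right) - 26401 = -26399 - 3 i \sqrt{2505}$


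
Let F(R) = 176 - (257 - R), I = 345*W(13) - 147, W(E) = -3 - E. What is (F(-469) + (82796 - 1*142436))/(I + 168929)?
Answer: -30095/81631 ≈ -0.36867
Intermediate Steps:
I = -5667 (I = 345*(-3 - 1*13) - 147 = 345*(-3 - 13) - 147 = 345*(-16) - 147 = -5520 - 147 = -5667)
F(R) = -81 + R (F(R) = 176 + (-257 + R) = -81 + R)
(F(-469) + (82796 - 1*142436))/(I + 168929) = ((-81 - 469) + (82796 - 1*142436))/(-5667 + 168929) = (-550 + (82796 - 142436))/163262 = (-550 - 59640)*(1/163262) = -60190*1/163262 = -30095/81631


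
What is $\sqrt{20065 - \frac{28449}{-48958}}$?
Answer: $\frac{\sqrt{48094905660802}}{48958} \approx 141.65$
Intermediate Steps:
$\sqrt{20065 - \frac{28449}{-48958}} = \sqrt{20065 - - \frac{28449}{48958}} = \sqrt{20065 + \frac{28449}{48958}} = \sqrt{\frac{982370719}{48958}} = \frac{\sqrt{48094905660802}}{48958}$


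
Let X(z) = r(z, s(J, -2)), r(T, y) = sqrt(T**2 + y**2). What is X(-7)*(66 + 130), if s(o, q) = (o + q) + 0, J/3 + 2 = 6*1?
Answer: 196*sqrt(149) ≈ 2392.5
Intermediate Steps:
J = 12 (J = -6 + 3*(6*1) = -6 + 3*6 = -6 + 18 = 12)
s(o, q) = o + q
X(z) = sqrt(100 + z**2) (X(z) = sqrt(z**2 + (12 - 2)**2) = sqrt(z**2 + 10**2) = sqrt(z**2 + 100) = sqrt(100 + z**2))
X(-7)*(66 + 130) = sqrt(100 + (-7)**2)*(66 + 130) = sqrt(100 + 49)*196 = sqrt(149)*196 = 196*sqrt(149)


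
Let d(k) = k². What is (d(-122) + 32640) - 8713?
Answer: 38811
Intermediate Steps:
(d(-122) + 32640) - 8713 = ((-122)² + 32640) - 8713 = (14884 + 32640) - 8713 = 47524 - 8713 = 38811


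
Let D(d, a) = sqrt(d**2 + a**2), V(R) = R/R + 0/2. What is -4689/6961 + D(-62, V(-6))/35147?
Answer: -4689/6961 + sqrt(3845)/35147 ≈ -0.67185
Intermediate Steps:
V(R) = 1 (V(R) = 1 + 0*(1/2) = 1 + 0 = 1)
D(d, a) = sqrt(a**2 + d**2)
-4689/6961 + D(-62, V(-6))/35147 = -4689/6961 + sqrt(1**2 + (-62)**2)/35147 = -4689*1/6961 + sqrt(1 + 3844)*(1/35147) = -4689/6961 + sqrt(3845)*(1/35147) = -4689/6961 + sqrt(3845)/35147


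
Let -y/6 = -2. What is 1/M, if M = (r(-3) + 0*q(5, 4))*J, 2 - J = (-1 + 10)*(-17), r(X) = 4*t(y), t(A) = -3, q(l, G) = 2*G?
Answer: -1/1860 ≈ -0.00053763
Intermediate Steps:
y = 12 (y = -6*(-2) = 12)
r(X) = -12 (r(X) = 4*(-3) = -12)
J = 155 (J = 2 - (-1 + 10)*(-17) = 2 - 9*(-17) = 2 - 1*(-153) = 2 + 153 = 155)
M = -1860 (M = (-12 + 0*(2*4))*155 = (-12 + 0*8)*155 = (-12 + 0)*155 = -12*155 = -1860)
1/M = 1/(-1860) = -1/1860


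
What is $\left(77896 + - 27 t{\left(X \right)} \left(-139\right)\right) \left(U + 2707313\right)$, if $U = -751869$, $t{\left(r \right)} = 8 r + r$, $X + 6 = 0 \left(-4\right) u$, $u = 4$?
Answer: $-243972926104$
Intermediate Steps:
$X = -6$ ($X = -6 + 0 \left(-4\right) 4 = -6 + 0 \cdot 4 = -6 + 0 = -6$)
$t{\left(r \right)} = 9 r$
$\left(77896 + - 27 t{\left(X \right)} \left(-139\right)\right) \left(U + 2707313\right) = \left(77896 + - 27 \cdot 9 \left(-6\right) \left(-139\right)\right) \left(-751869 + 2707313\right) = \left(77896 + \left(-27\right) \left(-54\right) \left(-139\right)\right) 1955444 = \left(77896 + 1458 \left(-139\right)\right) 1955444 = \left(77896 - 202662\right) 1955444 = \left(-124766\right) 1955444 = -243972926104$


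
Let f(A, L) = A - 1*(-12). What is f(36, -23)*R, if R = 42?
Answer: 2016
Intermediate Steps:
f(A, L) = 12 + A (f(A, L) = A + 12 = 12 + A)
f(36, -23)*R = (12 + 36)*42 = 48*42 = 2016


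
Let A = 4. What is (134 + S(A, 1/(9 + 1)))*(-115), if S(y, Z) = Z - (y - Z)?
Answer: -14973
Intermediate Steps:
S(y, Z) = -y + 2*Z (S(y, Z) = Z + (Z - y) = -y + 2*Z)
(134 + S(A, 1/(9 + 1)))*(-115) = (134 + (-1*4 + 2/(9 + 1)))*(-115) = (134 + (-4 + 2/10))*(-115) = (134 + (-4 + 2*(⅒)))*(-115) = (134 + (-4 + ⅕))*(-115) = (134 - 19/5)*(-115) = (651/5)*(-115) = -14973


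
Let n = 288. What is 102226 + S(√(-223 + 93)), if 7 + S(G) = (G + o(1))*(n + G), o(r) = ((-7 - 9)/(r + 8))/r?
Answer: 101577 + 2576*I*√130/9 ≈ 1.0158e+5 + 3263.4*I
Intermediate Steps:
o(r) = -16/(r*(8 + r)) (o(r) = (-16/(8 + r))/r = -16/(r*(8 + r)))
S(G) = -7 + (288 + G)*(-16/9 + G) (S(G) = -7 + (G - 16/(1*(8 + 1)))*(288 + G) = -7 + (G - 16*1/9)*(288 + G) = -7 + (G - 16*1*⅑)*(288 + G) = -7 + (G - 16/9)*(288 + G) = -7 + (-16/9 + G)*(288 + G) = -7 + (288 + G)*(-16/9 + G))
102226 + S(√(-223 + 93)) = 102226 + (-519 + (√(-223 + 93))² + 2576*√(-223 + 93)/9) = 102226 + (-519 + (√(-130))² + 2576*√(-130)/9) = 102226 + (-519 + (I*√130)² + 2576*(I*√130)/9) = 102226 + (-519 - 130 + 2576*I*√130/9) = 102226 + (-649 + 2576*I*√130/9) = 101577 + 2576*I*√130/9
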